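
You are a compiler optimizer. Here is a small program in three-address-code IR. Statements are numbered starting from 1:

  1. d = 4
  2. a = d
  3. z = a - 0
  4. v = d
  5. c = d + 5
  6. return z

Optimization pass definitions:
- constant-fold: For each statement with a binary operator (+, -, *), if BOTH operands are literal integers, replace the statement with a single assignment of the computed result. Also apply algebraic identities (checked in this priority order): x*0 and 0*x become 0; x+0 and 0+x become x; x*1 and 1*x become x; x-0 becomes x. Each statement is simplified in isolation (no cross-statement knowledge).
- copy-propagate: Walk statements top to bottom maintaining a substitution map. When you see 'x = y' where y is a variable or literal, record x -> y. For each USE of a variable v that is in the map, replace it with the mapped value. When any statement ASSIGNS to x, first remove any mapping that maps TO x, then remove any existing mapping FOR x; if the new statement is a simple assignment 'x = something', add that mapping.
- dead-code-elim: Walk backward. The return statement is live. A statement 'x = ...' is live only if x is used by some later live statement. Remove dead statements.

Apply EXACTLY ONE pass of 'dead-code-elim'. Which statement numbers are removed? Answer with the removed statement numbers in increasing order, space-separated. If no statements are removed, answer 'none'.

Backward liveness scan:
Stmt 1 'd = 4': KEEP (d is live); live-in = []
Stmt 2 'a = d': KEEP (a is live); live-in = ['d']
Stmt 3 'z = a - 0': KEEP (z is live); live-in = ['a']
Stmt 4 'v = d': DEAD (v not in live set ['z'])
Stmt 5 'c = d + 5': DEAD (c not in live set ['z'])
Stmt 6 'return z': KEEP (return); live-in = ['z']
Removed statement numbers: [4, 5]
Surviving IR:
  d = 4
  a = d
  z = a - 0
  return z

Answer: 4 5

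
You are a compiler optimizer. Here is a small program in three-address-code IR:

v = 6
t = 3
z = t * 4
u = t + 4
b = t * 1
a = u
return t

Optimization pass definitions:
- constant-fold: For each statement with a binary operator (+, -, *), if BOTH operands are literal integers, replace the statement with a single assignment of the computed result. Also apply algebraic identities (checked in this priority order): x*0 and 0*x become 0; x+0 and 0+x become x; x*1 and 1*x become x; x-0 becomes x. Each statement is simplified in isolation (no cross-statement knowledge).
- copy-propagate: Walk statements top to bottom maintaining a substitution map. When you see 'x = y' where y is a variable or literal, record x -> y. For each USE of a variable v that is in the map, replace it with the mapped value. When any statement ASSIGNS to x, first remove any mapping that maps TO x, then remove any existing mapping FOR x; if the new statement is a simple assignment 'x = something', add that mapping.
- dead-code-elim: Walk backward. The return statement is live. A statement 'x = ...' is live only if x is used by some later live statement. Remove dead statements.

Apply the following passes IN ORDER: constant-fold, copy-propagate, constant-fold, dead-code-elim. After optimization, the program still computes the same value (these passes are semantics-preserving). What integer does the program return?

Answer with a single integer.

Answer: 3

Derivation:
Initial IR:
  v = 6
  t = 3
  z = t * 4
  u = t + 4
  b = t * 1
  a = u
  return t
After constant-fold (7 stmts):
  v = 6
  t = 3
  z = t * 4
  u = t + 4
  b = t
  a = u
  return t
After copy-propagate (7 stmts):
  v = 6
  t = 3
  z = 3 * 4
  u = 3 + 4
  b = 3
  a = u
  return 3
After constant-fold (7 stmts):
  v = 6
  t = 3
  z = 12
  u = 7
  b = 3
  a = u
  return 3
After dead-code-elim (1 stmts):
  return 3
Evaluate:
  v = 6  =>  v = 6
  t = 3  =>  t = 3
  z = t * 4  =>  z = 12
  u = t + 4  =>  u = 7
  b = t * 1  =>  b = 3
  a = u  =>  a = 7
  return t = 3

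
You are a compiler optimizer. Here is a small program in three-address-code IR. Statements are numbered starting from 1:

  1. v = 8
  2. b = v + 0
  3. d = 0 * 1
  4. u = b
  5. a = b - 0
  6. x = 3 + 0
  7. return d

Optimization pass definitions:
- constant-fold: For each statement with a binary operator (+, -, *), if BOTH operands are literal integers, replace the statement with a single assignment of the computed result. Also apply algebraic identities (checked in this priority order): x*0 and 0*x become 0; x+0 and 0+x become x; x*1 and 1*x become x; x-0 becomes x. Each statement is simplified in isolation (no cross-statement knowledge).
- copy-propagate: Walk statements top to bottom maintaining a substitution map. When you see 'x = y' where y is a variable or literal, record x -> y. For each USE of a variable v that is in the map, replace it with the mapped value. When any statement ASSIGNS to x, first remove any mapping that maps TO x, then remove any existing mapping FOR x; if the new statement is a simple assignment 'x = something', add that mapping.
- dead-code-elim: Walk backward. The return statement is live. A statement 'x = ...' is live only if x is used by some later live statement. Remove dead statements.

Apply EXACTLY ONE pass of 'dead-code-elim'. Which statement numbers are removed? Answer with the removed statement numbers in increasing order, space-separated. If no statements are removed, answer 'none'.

Answer: 1 2 4 5 6

Derivation:
Backward liveness scan:
Stmt 1 'v = 8': DEAD (v not in live set [])
Stmt 2 'b = v + 0': DEAD (b not in live set [])
Stmt 3 'd = 0 * 1': KEEP (d is live); live-in = []
Stmt 4 'u = b': DEAD (u not in live set ['d'])
Stmt 5 'a = b - 0': DEAD (a not in live set ['d'])
Stmt 6 'x = 3 + 0': DEAD (x not in live set ['d'])
Stmt 7 'return d': KEEP (return); live-in = ['d']
Removed statement numbers: [1, 2, 4, 5, 6]
Surviving IR:
  d = 0 * 1
  return d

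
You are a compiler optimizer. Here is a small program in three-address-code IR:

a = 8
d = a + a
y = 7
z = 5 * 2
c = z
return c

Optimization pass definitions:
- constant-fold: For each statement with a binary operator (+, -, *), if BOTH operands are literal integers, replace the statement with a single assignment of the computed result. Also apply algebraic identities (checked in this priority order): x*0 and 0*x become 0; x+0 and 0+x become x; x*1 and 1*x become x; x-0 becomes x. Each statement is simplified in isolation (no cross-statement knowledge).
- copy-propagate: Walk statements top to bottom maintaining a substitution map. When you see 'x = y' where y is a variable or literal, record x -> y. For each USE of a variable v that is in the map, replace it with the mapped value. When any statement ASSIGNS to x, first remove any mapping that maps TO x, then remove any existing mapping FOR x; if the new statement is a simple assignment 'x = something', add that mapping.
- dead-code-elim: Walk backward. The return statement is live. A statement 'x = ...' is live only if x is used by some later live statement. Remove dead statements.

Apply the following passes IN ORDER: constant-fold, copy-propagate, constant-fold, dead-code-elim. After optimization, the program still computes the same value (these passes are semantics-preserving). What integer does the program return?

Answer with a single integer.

Initial IR:
  a = 8
  d = a + a
  y = 7
  z = 5 * 2
  c = z
  return c
After constant-fold (6 stmts):
  a = 8
  d = a + a
  y = 7
  z = 10
  c = z
  return c
After copy-propagate (6 stmts):
  a = 8
  d = 8 + 8
  y = 7
  z = 10
  c = 10
  return 10
After constant-fold (6 stmts):
  a = 8
  d = 16
  y = 7
  z = 10
  c = 10
  return 10
After dead-code-elim (1 stmts):
  return 10
Evaluate:
  a = 8  =>  a = 8
  d = a + a  =>  d = 16
  y = 7  =>  y = 7
  z = 5 * 2  =>  z = 10
  c = z  =>  c = 10
  return c = 10

Answer: 10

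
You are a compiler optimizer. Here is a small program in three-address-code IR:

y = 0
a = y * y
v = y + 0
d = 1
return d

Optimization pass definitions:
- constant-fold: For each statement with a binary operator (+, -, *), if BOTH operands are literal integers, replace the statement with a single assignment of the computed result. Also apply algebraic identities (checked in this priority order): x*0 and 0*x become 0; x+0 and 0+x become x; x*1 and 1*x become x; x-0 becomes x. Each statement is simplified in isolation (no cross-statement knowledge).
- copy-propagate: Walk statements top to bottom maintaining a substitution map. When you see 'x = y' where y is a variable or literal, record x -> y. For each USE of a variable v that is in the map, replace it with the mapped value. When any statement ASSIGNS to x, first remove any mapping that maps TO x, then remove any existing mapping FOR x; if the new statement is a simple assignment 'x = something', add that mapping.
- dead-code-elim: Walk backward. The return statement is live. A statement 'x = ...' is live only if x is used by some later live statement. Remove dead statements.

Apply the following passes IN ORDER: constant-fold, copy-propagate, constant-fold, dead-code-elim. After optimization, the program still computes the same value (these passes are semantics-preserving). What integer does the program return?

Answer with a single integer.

Answer: 1

Derivation:
Initial IR:
  y = 0
  a = y * y
  v = y + 0
  d = 1
  return d
After constant-fold (5 stmts):
  y = 0
  a = y * y
  v = y
  d = 1
  return d
After copy-propagate (5 stmts):
  y = 0
  a = 0 * 0
  v = 0
  d = 1
  return 1
After constant-fold (5 stmts):
  y = 0
  a = 0
  v = 0
  d = 1
  return 1
After dead-code-elim (1 stmts):
  return 1
Evaluate:
  y = 0  =>  y = 0
  a = y * y  =>  a = 0
  v = y + 0  =>  v = 0
  d = 1  =>  d = 1
  return d = 1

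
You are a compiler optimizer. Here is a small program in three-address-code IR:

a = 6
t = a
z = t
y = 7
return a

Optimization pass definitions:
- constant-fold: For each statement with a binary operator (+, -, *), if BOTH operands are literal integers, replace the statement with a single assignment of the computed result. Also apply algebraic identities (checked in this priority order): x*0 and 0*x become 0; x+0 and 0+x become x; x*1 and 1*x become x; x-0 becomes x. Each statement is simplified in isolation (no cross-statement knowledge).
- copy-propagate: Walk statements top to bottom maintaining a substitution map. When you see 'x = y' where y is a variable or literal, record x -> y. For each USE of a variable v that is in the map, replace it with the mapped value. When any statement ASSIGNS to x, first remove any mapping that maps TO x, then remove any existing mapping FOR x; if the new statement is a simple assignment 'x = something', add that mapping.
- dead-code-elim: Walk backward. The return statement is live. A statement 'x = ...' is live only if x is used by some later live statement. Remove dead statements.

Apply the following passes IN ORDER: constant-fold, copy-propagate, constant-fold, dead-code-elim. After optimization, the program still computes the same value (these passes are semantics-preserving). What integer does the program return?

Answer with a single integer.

Initial IR:
  a = 6
  t = a
  z = t
  y = 7
  return a
After constant-fold (5 stmts):
  a = 6
  t = a
  z = t
  y = 7
  return a
After copy-propagate (5 stmts):
  a = 6
  t = 6
  z = 6
  y = 7
  return 6
After constant-fold (5 stmts):
  a = 6
  t = 6
  z = 6
  y = 7
  return 6
After dead-code-elim (1 stmts):
  return 6
Evaluate:
  a = 6  =>  a = 6
  t = a  =>  t = 6
  z = t  =>  z = 6
  y = 7  =>  y = 7
  return a = 6

Answer: 6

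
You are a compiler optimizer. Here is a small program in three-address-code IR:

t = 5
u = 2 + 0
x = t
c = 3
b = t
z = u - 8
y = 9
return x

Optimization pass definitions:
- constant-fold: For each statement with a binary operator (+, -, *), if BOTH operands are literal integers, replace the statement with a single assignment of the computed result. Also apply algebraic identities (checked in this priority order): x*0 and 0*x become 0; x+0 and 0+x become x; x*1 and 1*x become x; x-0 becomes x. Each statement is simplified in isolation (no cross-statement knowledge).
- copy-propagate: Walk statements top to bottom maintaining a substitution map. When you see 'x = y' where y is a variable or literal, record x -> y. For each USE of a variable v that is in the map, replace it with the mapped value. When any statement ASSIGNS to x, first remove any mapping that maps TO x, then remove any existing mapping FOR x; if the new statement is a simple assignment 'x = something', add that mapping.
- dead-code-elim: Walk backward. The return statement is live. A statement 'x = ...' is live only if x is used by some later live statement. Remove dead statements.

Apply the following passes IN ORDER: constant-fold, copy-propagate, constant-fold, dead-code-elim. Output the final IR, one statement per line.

Answer: return 5

Derivation:
Initial IR:
  t = 5
  u = 2 + 0
  x = t
  c = 3
  b = t
  z = u - 8
  y = 9
  return x
After constant-fold (8 stmts):
  t = 5
  u = 2
  x = t
  c = 3
  b = t
  z = u - 8
  y = 9
  return x
After copy-propagate (8 stmts):
  t = 5
  u = 2
  x = 5
  c = 3
  b = 5
  z = 2 - 8
  y = 9
  return 5
After constant-fold (8 stmts):
  t = 5
  u = 2
  x = 5
  c = 3
  b = 5
  z = -6
  y = 9
  return 5
After dead-code-elim (1 stmts):
  return 5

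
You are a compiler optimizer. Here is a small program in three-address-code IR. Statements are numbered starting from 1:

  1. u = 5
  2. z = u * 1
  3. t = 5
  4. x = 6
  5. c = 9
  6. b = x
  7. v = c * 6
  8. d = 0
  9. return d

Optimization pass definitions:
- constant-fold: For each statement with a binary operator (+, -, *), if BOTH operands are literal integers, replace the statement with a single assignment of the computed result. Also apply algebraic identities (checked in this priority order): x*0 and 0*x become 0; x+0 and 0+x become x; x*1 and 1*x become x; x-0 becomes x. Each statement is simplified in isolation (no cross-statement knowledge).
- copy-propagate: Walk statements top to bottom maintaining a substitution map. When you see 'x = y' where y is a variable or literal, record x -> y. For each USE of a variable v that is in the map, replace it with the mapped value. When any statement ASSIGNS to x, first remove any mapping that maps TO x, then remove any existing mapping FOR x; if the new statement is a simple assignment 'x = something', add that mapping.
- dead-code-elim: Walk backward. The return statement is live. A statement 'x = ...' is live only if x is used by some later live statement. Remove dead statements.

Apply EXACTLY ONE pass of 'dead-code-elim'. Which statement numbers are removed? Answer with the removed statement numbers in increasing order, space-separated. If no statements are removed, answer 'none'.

Backward liveness scan:
Stmt 1 'u = 5': DEAD (u not in live set [])
Stmt 2 'z = u * 1': DEAD (z not in live set [])
Stmt 3 't = 5': DEAD (t not in live set [])
Stmt 4 'x = 6': DEAD (x not in live set [])
Stmt 5 'c = 9': DEAD (c not in live set [])
Stmt 6 'b = x': DEAD (b not in live set [])
Stmt 7 'v = c * 6': DEAD (v not in live set [])
Stmt 8 'd = 0': KEEP (d is live); live-in = []
Stmt 9 'return d': KEEP (return); live-in = ['d']
Removed statement numbers: [1, 2, 3, 4, 5, 6, 7]
Surviving IR:
  d = 0
  return d

Answer: 1 2 3 4 5 6 7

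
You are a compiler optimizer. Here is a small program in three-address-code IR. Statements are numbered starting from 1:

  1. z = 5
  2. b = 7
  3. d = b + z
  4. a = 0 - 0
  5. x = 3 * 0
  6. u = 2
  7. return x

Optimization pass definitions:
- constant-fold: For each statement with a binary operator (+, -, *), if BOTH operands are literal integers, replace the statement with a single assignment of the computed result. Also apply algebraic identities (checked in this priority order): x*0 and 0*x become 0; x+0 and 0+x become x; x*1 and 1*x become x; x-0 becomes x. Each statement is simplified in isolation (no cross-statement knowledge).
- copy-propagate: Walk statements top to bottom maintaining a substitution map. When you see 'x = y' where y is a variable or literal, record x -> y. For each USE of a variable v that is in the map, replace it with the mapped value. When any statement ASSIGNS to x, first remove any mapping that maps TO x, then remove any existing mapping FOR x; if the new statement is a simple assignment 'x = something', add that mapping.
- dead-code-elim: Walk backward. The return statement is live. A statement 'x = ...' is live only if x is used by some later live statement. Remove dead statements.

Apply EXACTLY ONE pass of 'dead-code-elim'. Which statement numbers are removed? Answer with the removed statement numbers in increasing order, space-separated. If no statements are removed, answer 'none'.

Answer: 1 2 3 4 6

Derivation:
Backward liveness scan:
Stmt 1 'z = 5': DEAD (z not in live set [])
Stmt 2 'b = 7': DEAD (b not in live set [])
Stmt 3 'd = b + z': DEAD (d not in live set [])
Stmt 4 'a = 0 - 0': DEAD (a not in live set [])
Stmt 5 'x = 3 * 0': KEEP (x is live); live-in = []
Stmt 6 'u = 2': DEAD (u not in live set ['x'])
Stmt 7 'return x': KEEP (return); live-in = ['x']
Removed statement numbers: [1, 2, 3, 4, 6]
Surviving IR:
  x = 3 * 0
  return x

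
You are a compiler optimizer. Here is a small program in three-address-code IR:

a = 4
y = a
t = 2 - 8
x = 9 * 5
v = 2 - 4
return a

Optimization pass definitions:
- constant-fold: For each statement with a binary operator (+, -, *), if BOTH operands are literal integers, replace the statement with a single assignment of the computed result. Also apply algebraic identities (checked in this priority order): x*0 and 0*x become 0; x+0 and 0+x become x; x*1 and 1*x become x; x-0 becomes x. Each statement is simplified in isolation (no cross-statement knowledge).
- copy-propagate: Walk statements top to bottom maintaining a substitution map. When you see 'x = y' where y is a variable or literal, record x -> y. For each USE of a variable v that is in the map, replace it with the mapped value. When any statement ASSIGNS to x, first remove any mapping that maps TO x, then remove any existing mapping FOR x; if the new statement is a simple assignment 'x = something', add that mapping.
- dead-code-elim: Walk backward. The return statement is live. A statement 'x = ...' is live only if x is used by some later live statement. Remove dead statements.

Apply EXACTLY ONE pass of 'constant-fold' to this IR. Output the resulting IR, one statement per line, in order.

Answer: a = 4
y = a
t = -6
x = 45
v = -2
return a

Derivation:
Applying constant-fold statement-by-statement:
  [1] a = 4  (unchanged)
  [2] y = a  (unchanged)
  [3] t = 2 - 8  -> t = -6
  [4] x = 9 * 5  -> x = 45
  [5] v = 2 - 4  -> v = -2
  [6] return a  (unchanged)
Result (6 stmts):
  a = 4
  y = a
  t = -6
  x = 45
  v = -2
  return a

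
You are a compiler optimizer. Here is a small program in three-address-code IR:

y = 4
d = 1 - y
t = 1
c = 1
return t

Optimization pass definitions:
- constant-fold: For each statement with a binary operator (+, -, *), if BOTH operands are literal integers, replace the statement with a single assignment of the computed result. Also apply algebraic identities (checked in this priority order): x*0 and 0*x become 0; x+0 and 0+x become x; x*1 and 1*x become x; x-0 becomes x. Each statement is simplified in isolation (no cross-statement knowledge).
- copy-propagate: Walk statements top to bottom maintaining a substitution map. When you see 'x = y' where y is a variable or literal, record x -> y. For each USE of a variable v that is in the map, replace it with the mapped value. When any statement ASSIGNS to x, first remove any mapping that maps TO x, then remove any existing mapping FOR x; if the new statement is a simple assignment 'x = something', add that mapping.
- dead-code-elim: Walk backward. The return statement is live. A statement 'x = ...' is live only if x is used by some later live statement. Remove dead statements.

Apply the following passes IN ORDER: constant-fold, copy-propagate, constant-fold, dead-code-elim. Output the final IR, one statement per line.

Answer: return 1

Derivation:
Initial IR:
  y = 4
  d = 1 - y
  t = 1
  c = 1
  return t
After constant-fold (5 stmts):
  y = 4
  d = 1 - y
  t = 1
  c = 1
  return t
After copy-propagate (5 stmts):
  y = 4
  d = 1 - 4
  t = 1
  c = 1
  return 1
After constant-fold (5 stmts):
  y = 4
  d = -3
  t = 1
  c = 1
  return 1
After dead-code-elim (1 stmts):
  return 1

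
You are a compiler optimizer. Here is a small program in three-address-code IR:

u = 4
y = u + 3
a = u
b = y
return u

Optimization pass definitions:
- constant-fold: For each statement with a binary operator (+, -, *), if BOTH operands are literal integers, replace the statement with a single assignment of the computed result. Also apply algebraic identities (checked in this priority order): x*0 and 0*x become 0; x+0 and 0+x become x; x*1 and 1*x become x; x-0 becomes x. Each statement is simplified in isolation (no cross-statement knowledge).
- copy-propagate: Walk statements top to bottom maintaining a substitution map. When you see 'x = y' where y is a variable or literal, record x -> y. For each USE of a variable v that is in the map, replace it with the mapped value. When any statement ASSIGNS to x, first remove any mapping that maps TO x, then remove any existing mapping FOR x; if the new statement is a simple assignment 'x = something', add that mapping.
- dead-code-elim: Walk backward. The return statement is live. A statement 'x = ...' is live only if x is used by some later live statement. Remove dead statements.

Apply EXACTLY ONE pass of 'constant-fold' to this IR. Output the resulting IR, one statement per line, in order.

Applying constant-fold statement-by-statement:
  [1] u = 4  (unchanged)
  [2] y = u + 3  (unchanged)
  [3] a = u  (unchanged)
  [4] b = y  (unchanged)
  [5] return u  (unchanged)
Result (5 stmts):
  u = 4
  y = u + 3
  a = u
  b = y
  return u

Answer: u = 4
y = u + 3
a = u
b = y
return u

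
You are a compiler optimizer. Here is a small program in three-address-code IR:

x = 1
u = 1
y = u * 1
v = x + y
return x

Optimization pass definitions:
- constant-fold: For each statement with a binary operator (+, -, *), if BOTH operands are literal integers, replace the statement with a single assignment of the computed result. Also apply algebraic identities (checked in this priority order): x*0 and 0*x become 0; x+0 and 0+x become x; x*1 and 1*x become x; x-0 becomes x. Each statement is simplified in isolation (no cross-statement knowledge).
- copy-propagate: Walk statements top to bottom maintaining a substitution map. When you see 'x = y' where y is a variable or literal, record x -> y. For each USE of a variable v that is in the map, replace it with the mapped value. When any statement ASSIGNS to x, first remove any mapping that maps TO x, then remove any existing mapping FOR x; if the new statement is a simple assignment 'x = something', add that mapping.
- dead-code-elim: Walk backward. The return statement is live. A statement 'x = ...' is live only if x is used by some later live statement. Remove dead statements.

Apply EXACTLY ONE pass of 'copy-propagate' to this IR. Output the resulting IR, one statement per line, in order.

Answer: x = 1
u = 1
y = 1 * 1
v = 1 + y
return 1

Derivation:
Applying copy-propagate statement-by-statement:
  [1] x = 1  (unchanged)
  [2] u = 1  (unchanged)
  [3] y = u * 1  -> y = 1 * 1
  [4] v = x + y  -> v = 1 + y
  [5] return x  -> return 1
Result (5 stmts):
  x = 1
  u = 1
  y = 1 * 1
  v = 1 + y
  return 1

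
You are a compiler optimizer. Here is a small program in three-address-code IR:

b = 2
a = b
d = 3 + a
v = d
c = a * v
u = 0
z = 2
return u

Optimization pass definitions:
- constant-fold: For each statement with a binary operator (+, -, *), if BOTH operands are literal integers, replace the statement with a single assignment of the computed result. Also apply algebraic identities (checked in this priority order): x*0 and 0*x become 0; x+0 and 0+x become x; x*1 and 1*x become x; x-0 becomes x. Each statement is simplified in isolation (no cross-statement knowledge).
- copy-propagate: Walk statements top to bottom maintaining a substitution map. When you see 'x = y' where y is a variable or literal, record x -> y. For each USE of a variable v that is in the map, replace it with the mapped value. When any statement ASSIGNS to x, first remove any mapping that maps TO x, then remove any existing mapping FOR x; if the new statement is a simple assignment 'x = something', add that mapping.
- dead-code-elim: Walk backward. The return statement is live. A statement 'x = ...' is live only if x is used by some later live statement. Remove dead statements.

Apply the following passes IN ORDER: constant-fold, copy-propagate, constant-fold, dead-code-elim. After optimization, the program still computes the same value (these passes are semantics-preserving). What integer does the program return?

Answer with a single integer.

Answer: 0

Derivation:
Initial IR:
  b = 2
  a = b
  d = 3 + a
  v = d
  c = a * v
  u = 0
  z = 2
  return u
After constant-fold (8 stmts):
  b = 2
  a = b
  d = 3 + a
  v = d
  c = a * v
  u = 0
  z = 2
  return u
After copy-propagate (8 stmts):
  b = 2
  a = 2
  d = 3 + 2
  v = d
  c = 2 * d
  u = 0
  z = 2
  return 0
After constant-fold (8 stmts):
  b = 2
  a = 2
  d = 5
  v = d
  c = 2 * d
  u = 0
  z = 2
  return 0
After dead-code-elim (1 stmts):
  return 0
Evaluate:
  b = 2  =>  b = 2
  a = b  =>  a = 2
  d = 3 + a  =>  d = 5
  v = d  =>  v = 5
  c = a * v  =>  c = 10
  u = 0  =>  u = 0
  z = 2  =>  z = 2
  return u = 0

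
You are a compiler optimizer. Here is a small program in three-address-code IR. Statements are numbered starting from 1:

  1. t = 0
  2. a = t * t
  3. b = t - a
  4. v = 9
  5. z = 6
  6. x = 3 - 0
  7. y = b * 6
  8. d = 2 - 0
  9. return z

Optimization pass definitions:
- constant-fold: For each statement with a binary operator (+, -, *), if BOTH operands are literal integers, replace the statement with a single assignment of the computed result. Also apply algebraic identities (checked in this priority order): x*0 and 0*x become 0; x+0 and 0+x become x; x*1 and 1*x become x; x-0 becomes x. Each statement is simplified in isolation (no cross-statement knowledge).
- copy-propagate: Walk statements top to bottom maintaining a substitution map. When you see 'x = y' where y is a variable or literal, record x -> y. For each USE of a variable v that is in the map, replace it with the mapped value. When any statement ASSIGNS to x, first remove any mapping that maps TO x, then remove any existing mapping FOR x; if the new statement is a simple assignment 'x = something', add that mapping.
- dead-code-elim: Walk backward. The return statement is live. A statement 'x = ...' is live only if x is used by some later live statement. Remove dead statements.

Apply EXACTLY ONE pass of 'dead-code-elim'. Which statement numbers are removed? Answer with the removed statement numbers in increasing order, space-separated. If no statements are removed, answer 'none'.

Backward liveness scan:
Stmt 1 't = 0': DEAD (t not in live set [])
Stmt 2 'a = t * t': DEAD (a not in live set [])
Stmt 3 'b = t - a': DEAD (b not in live set [])
Stmt 4 'v = 9': DEAD (v not in live set [])
Stmt 5 'z = 6': KEEP (z is live); live-in = []
Stmt 6 'x = 3 - 0': DEAD (x not in live set ['z'])
Stmt 7 'y = b * 6': DEAD (y not in live set ['z'])
Stmt 8 'd = 2 - 0': DEAD (d not in live set ['z'])
Stmt 9 'return z': KEEP (return); live-in = ['z']
Removed statement numbers: [1, 2, 3, 4, 6, 7, 8]
Surviving IR:
  z = 6
  return z

Answer: 1 2 3 4 6 7 8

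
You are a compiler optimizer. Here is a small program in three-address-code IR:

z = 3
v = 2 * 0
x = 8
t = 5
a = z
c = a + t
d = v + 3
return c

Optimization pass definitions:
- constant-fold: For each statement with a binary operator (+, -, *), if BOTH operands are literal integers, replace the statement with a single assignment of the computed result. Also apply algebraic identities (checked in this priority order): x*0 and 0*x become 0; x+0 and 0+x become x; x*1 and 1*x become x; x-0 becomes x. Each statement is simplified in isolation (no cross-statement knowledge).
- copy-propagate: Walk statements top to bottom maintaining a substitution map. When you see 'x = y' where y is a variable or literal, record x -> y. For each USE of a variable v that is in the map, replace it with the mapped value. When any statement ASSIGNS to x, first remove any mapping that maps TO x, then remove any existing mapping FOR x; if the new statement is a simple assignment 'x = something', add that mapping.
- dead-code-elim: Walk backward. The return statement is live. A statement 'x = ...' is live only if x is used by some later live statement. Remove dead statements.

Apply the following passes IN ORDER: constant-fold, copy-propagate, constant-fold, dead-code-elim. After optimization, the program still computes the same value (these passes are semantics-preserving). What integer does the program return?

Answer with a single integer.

Initial IR:
  z = 3
  v = 2 * 0
  x = 8
  t = 5
  a = z
  c = a + t
  d = v + 3
  return c
After constant-fold (8 stmts):
  z = 3
  v = 0
  x = 8
  t = 5
  a = z
  c = a + t
  d = v + 3
  return c
After copy-propagate (8 stmts):
  z = 3
  v = 0
  x = 8
  t = 5
  a = 3
  c = 3 + 5
  d = 0 + 3
  return c
After constant-fold (8 stmts):
  z = 3
  v = 0
  x = 8
  t = 5
  a = 3
  c = 8
  d = 3
  return c
After dead-code-elim (2 stmts):
  c = 8
  return c
Evaluate:
  z = 3  =>  z = 3
  v = 2 * 0  =>  v = 0
  x = 8  =>  x = 8
  t = 5  =>  t = 5
  a = z  =>  a = 3
  c = a + t  =>  c = 8
  d = v + 3  =>  d = 3
  return c = 8

Answer: 8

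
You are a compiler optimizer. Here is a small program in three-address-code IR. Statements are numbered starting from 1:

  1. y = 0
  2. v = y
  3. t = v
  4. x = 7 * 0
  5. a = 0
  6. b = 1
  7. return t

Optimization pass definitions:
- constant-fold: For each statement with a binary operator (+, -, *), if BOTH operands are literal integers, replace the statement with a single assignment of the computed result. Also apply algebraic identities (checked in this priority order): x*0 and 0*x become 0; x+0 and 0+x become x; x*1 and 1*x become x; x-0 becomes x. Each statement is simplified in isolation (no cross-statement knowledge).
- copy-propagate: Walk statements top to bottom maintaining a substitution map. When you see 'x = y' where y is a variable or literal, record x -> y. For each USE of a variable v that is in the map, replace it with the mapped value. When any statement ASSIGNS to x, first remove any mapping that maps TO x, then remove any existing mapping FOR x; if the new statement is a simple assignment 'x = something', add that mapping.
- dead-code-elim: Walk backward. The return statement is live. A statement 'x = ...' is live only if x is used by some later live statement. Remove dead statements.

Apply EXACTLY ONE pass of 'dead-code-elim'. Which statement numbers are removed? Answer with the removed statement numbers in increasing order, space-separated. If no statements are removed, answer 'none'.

Backward liveness scan:
Stmt 1 'y = 0': KEEP (y is live); live-in = []
Stmt 2 'v = y': KEEP (v is live); live-in = ['y']
Stmt 3 't = v': KEEP (t is live); live-in = ['v']
Stmt 4 'x = 7 * 0': DEAD (x not in live set ['t'])
Stmt 5 'a = 0': DEAD (a not in live set ['t'])
Stmt 6 'b = 1': DEAD (b not in live set ['t'])
Stmt 7 'return t': KEEP (return); live-in = ['t']
Removed statement numbers: [4, 5, 6]
Surviving IR:
  y = 0
  v = y
  t = v
  return t

Answer: 4 5 6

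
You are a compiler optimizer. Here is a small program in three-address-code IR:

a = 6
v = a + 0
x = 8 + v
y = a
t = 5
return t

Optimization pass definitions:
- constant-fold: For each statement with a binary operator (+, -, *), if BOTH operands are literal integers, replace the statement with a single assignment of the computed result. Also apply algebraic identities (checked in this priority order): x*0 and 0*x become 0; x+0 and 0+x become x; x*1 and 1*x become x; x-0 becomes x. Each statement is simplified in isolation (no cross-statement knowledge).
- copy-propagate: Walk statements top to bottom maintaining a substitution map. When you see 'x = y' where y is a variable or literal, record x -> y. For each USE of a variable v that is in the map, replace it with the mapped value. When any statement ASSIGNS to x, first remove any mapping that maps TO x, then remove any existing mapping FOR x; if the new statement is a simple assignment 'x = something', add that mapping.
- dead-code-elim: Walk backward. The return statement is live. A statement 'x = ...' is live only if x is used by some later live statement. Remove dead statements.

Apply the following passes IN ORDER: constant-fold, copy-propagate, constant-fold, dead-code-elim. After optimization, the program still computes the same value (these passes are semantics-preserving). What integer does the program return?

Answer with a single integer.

Initial IR:
  a = 6
  v = a + 0
  x = 8 + v
  y = a
  t = 5
  return t
After constant-fold (6 stmts):
  a = 6
  v = a
  x = 8 + v
  y = a
  t = 5
  return t
After copy-propagate (6 stmts):
  a = 6
  v = 6
  x = 8 + 6
  y = 6
  t = 5
  return 5
After constant-fold (6 stmts):
  a = 6
  v = 6
  x = 14
  y = 6
  t = 5
  return 5
After dead-code-elim (1 stmts):
  return 5
Evaluate:
  a = 6  =>  a = 6
  v = a + 0  =>  v = 6
  x = 8 + v  =>  x = 14
  y = a  =>  y = 6
  t = 5  =>  t = 5
  return t = 5

Answer: 5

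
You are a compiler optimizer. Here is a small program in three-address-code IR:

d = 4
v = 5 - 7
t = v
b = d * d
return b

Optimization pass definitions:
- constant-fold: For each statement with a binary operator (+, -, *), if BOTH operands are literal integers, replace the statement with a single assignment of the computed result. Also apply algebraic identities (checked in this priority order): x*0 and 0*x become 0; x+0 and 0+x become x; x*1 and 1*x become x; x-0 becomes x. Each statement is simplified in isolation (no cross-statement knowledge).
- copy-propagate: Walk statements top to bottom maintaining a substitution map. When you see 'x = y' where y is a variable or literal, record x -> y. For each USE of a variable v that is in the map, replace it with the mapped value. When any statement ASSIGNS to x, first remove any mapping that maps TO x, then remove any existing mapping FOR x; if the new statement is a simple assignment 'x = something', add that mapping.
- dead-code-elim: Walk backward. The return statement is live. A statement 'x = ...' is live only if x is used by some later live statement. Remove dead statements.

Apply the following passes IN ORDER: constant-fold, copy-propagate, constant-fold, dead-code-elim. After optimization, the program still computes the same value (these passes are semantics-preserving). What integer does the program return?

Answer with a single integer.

Initial IR:
  d = 4
  v = 5 - 7
  t = v
  b = d * d
  return b
After constant-fold (5 stmts):
  d = 4
  v = -2
  t = v
  b = d * d
  return b
After copy-propagate (5 stmts):
  d = 4
  v = -2
  t = -2
  b = 4 * 4
  return b
After constant-fold (5 stmts):
  d = 4
  v = -2
  t = -2
  b = 16
  return b
After dead-code-elim (2 stmts):
  b = 16
  return b
Evaluate:
  d = 4  =>  d = 4
  v = 5 - 7  =>  v = -2
  t = v  =>  t = -2
  b = d * d  =>  b = 16
  return b = 16

Answer: 16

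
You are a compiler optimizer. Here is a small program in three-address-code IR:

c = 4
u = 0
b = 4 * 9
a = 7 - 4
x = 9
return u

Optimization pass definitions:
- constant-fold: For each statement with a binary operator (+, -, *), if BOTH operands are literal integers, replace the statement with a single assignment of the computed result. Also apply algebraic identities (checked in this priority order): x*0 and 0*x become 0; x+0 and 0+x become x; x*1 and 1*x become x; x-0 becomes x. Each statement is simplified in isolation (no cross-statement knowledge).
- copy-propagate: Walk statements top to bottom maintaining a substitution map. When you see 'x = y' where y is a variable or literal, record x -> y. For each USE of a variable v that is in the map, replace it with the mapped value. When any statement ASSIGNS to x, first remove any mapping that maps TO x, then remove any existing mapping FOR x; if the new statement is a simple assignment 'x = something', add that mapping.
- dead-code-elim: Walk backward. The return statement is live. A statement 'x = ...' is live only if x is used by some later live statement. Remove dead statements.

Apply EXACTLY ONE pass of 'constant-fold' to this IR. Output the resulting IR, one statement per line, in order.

Answer: c = 4
u = 0
b = 36
a = 3
x = 9
return u

Derivation:
Applying constant-fold statement-by-statement:
  [1] c = 4  (unchanged)
  [2] u = 0  (unchanged)
  [3] b = 4 * 9  -> b = 36
  [4] a = 7 - 4  -> a = 3
  [5] x = 9  (unchanged)
  [6] return u  (unchanged)
Result (6 stmts):
  c = 4
  u = 0
  b = 36
  a = 3
  x = 9
  return u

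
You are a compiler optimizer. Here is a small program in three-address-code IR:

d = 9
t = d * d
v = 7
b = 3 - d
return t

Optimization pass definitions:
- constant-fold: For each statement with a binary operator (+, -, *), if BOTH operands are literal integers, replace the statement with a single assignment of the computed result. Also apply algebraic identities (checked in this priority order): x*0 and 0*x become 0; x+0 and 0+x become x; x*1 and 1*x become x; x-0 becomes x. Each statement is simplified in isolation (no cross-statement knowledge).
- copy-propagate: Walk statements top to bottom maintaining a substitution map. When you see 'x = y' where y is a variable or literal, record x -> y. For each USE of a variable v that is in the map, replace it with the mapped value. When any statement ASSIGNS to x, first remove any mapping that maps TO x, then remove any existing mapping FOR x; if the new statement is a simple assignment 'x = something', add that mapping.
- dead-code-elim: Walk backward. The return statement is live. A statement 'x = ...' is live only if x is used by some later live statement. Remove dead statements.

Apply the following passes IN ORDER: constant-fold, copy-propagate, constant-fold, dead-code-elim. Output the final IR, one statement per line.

Initial IR:
  d = 9
  t = d * d
  v = 7
  b = 3 - d
  return t
After constant-fold (5 stmts):
  d = 9
  t = d * d
  v = 7
  b = 3 - d
  return t
After copy-propagate (5 stmts):
  d = 9
  t = 9 * 9
  v = 7
  b = 3 - 9
  return t
After constant-fold (5 stmts):
  d = 9
  t = 81
  v = 7
  b = -6
  return t
After dead-code-elim (2 stmts):
  t = 81
  return t

Answer: t = 81
return t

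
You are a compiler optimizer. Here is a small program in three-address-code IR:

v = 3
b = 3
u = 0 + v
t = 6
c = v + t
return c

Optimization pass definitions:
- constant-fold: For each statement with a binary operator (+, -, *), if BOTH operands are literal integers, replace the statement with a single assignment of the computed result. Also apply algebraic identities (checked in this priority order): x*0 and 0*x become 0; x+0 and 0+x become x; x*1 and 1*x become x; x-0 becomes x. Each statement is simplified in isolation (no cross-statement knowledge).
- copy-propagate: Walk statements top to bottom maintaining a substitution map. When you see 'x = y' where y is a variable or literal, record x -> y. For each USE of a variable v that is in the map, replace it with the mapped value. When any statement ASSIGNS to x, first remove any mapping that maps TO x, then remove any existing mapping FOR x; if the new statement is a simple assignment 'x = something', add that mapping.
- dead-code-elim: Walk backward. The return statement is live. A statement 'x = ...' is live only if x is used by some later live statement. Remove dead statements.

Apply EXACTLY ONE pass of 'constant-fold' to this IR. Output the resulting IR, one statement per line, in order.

Answer: v = 3
b = 3
u = v
t = 6
c = v + t
return c

Derivation:
Applying constant-fold statement-by-statement:
  [1] v = 3  (unchanged)
  [2] b = 3  (unchanged)
  [3] u = 0 + v  -> u = v
  [4] t = 6  (unchanged)
  [5] c = v + t  (unchanged)
  [6] return c  (unchanged)
Result (6 stmts):
  v = 3
  b = 3
  u = v
  t = 6
  c = v + t
  return c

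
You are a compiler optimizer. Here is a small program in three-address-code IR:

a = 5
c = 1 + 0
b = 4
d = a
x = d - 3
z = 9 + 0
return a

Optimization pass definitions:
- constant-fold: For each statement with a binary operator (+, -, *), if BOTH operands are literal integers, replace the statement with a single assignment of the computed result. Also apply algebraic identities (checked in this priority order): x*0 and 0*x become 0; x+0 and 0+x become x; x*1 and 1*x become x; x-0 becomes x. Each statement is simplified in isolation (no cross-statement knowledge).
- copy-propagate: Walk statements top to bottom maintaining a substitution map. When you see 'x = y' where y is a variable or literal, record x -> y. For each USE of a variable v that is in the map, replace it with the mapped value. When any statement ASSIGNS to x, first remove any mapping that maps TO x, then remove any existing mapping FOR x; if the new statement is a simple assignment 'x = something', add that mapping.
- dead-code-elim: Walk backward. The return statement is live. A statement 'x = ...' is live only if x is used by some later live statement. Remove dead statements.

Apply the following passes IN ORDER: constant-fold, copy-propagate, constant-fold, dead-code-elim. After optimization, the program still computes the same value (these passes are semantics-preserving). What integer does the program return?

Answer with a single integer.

Answer: 5

Derivation:
Initial IR:
  a = 5
  c = 1 + 0
  b = 4
  d = a
  x = d - 3
  z = 9 + 0
  return a
After constant-fold (7 stmts):
  a = 5
  c = 1
  b = 4
  d = a
  x = d - 3
  z = 9
  return a
After copy-propagate (7 stmts):
  a = 5
  c = 1
  b = 4
  d = 5
  x = 5 - 3
  z = 9
  return 5
After constant-fold (7 stmts):
  a = 5
  c = 1
  b = 4
  d = 5
  x = 2
  z = 9
  return 5
After dead-code-elim (1 stmts):
  return 5
Evaluate:
  a = 5  =>  a = 5
  c = 1 + 0  =>  c = 1
  b = 4  =>  b = 4
  d = a  =>  d = 5
  x = d - 3  =>  x = 2
  z = 9 + 0  =>  z = 9
  return a = 5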